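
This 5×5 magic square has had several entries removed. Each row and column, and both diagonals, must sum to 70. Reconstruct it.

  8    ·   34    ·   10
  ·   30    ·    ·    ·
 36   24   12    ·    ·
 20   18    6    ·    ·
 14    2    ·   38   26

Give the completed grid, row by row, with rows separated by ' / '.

Row 5: 14 + 2 + 38 + 26 + ? = 70, so (5,3) = -10.
The remaining cell in column 1 is (2,1) = 70 − 78 = -8.
Column 2: 30 + 24 + 18 + 2 + ? = 70, so (1,2) = -4.
Column 3: 34 + 12 + 6 + (-10) + ? = 70, so (2,3) = 28.
From main diagonal, 70 − (8 + 30 + 12 + 26) gives (4,4) = -6.
Anti-diagonal needs 70; the known cells sum to 54, so (2,4) = 16.
Row 1 needs 70; the known cells sum to 48, so (1,4) = 22.
Row 2 must total 70; the given cells sum to 66, so (2,5) = 4.
The remaining cell in row 4 is (4,5) = 70 − 38 = 32.
From column 4, 70 − (22 + 16 + (-6) + 38) gives (3,4) = 0.
The remaining cell in column 5 is (3,5) = 70 − 72 = -2.

8 -4 34 22 10 / -8 30 28 16 4 / 36 24 12 0 -2 / 20 18 6 -6 32 / 14 2 -10 38 26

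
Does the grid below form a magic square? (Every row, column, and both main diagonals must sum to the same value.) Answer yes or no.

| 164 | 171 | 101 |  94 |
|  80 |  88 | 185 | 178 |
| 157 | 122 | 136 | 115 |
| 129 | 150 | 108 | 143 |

Row 1: 164 + 171 + 101 + 94 = 530.
Row 2: 80 + 88 + 185 + 178 = 531.
Row 3: 157 + 122 + 136 + 115 = 530.
Row 4: 129 + 150 + 108 + 143 = 530.
Column 1: 164 + 80 + 157 + 129 = 530.
Column 2: 171 + 88 + 122 + 150 = 531.
Column 3: 101 + 185 + 136 + 108 = 530.
Column 4: 94 + 178 + 115 + 143 = 530.
Main diagonal: 164 + 88 + 136 + 143 = 531.
Anti-diagonal: 94 + 185 + 122 + 129 = 530.

No — column 3 sums to 530 but row 2 sums to 531.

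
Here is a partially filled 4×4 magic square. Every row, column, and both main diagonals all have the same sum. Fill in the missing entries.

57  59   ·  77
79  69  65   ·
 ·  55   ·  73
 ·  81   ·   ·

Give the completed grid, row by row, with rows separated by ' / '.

57 59 71 77 / 79 69 65 51 / 61 55 75 73 / 67 81 53 63

Column 2 is already complete: 59 + 69 + 55 + 81 = 264, so that is the magic constant.
Row 1 must total 264; the given cells sum to 193, so (1,3) = 71.
The remaining cell in row 2 is (2,4) = 264 − 213 = 51.
Column 4 must total 264; the given cells sum to 201, so (4,4) = 63.
Using main diagonal: 57 + 69 + 63 + ? → (3,3) = 264 − 189 = 75.
From anti-diagonal, 264 − (77 + 65 + 55) gives (4,1) = 67.
Row 3 must total 264; the given cells sum to 203, so (3,1) = 61.
The remaining cell in row 4 is (4,3) = 264 − 211 = 53.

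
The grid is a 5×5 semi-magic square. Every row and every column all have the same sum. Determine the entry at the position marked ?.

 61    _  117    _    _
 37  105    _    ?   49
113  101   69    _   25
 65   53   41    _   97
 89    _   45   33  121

81

Column 1 is complete and sums to 365; that is the magic constant.
Row 3 needs 365; the known cells sum to 308, so (3,4) = 57.
Row 4: 65 + 53 + 41 + 97 + ? = 365, so (4,4) = 109.
Row 5 needs 365; the known cells sum to 288, so (5,2) = 77.
Column 2 must total 365; the given cells sum to 336, so (1,2) = 29.
From column 3, 365 − (117 + 69 + 41 + 45) gives (2,3) = 93.
From column 5, 365 − (49 + 25 + 97 + 121) gives (1,5) = 73.
Row 1 must total 365; the given cells sum to 280, so (1,4) = 85.
Row 2 must total 365; the given cells sum to 284, so (2,4) = 81.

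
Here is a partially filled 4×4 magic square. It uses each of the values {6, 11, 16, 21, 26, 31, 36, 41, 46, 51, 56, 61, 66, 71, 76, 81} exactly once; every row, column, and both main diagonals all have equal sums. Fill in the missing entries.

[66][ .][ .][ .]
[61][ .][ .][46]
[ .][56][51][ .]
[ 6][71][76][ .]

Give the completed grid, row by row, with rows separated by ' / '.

66 11 16 81 / 61 36 31 46 / 41 56 51 26 / 6 71 76 21

The 16 entries sum to 696, so each line sums to 696/4 = 174.
From row 4, 174 − (6 + 71 + 76) gives (4,4) = 21.
From column 1, 174 − (66 + 61 + 6) gives (3,1) = 41.
From main diagonal, 174 − (66 + 51 + 21) gives (2,2) = 36.
Row 2 must total 174; the given cells sum to 143, so (2,3) = 31.
The remaining cell in row 3 is (3,4) = 174 − 148 = 26.
From column 2, 174 − (36 + 56 + 71) gives (1,2) = 11.
Column 3: 31 + 51 + 76 + ? = 174, so (1,3) = 16.
The remaining cell in column 4 is (1,4) = 174 − 93 = 81.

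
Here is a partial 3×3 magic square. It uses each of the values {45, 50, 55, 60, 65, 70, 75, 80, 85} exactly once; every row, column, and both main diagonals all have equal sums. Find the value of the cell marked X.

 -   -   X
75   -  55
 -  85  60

80

The 9 entries sum to 585, so each line sums to 585/3 = 195.
The remaining cell in row 2 is (2,2) = 195 − 130 = 65.
The remaining cell in row 3 is (3,1) = 195 − 145 = 50.
Column 1 must total 195; the given cells sum to 125, so (1,1) = 70.
The remaining cell in column 2 is (1,2) = 195 − 150 = 45.
From column 3, 195 − (55 + 60) gives (1,3) = 80.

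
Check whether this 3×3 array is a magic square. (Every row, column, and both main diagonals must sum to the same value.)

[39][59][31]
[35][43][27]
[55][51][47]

Row 1: 39 + 59 + 31 = 129.
Row 2: 35 + 43 + 27 = 105.
Row 3: 55 + 51 + 47 = 153.
Column 1: 39 + 35 + 55 = 129.
Column 2: 59 + 43 + 51 = 153.
Column 3: 31 + 27 + 47 = 105.
Main diagonal: 39 + 43 + 47 = 129.
Anti-diagonal: 31 + 43 + 55 = 129.

No — row 3 sums to 153 but row 1 sums to 129.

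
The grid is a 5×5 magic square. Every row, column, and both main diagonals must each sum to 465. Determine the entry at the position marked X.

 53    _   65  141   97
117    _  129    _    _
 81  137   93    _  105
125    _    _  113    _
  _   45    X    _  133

The remaining cell in row 1 is (1,2) = 465 − 356 = 109.
Using row 3: 81 + 137 + 93 + 105 + ? → (3,4) = 465 − 416 = 49.
Using column 1: 53 + 117 + 81 + 125 + ? → (5,1) = 465 − 376 = 89.
Main diagonal: 53 + 93 + 113 + 133 + ? = 465, so (2,2) = 73.
Column 2 needs 465; the known cells sum to 364, so (4,2) = 101.
Anti-diagonal: 97 + 93 + 101 + 89 + ? = 465, so (2,4) = 85.
Row 2 needs 465; the known cells sum to 404, so (2,5) = 61.
Using column 4: 141 + 85 + 49 + 113 + ? → (5,4) = 465 − 388 = 77.
Column 5 must total 465; the given cells sum to 396, so (4,5) = 69.
Row 4 must total 465; the given cells sum to 408, so (4,3) = 57.
Row 5: 89 + 45 + 77 + 133 + ? = 465, so (5,3) = 121.

121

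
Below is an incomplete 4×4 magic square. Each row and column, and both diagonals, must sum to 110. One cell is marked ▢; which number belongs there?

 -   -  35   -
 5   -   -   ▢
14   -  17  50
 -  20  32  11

Row 3 must total 110; the given cells sum to 81, so (3,2) = 29.
Row 4 needs 110; the known cells sum to 63, so (4,1) = 47.
Column 1 must total 110; the given cells sum to 66, so (1,1) = 44.
From column 3, 110 − (35 + 17 + 32) gives (2,3) = 26.
Main diagonal: 44 + 17 + 11 + ? = 110, so (2,2) = 38.
Anti-diagonal needs 110; the known cells sum to 102, so (1,4) = 8.
From row 1, 110 − (44 + 35 + 8) gives (1,2) = 23.
Using row 2: 5 + 38 + 26 + ? → (2,4) = 110 − 69 = 41.

41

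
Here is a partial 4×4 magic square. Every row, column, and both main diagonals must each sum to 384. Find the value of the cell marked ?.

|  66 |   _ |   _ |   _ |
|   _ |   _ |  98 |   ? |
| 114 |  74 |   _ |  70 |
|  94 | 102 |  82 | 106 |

Using row 3: 114 + 74 + 70 + ? → (3,3) = 384 − 258 = 126.
Column 1: 66 + 114 + 94 + ? = 384, so (2,1) = 110.
The remaining cell in column 3 is (1,3) = 384 − 306 = 78.
From main diagonal, 384 − (66 + 126 + 106) gives (2,2) = 86.
Using anti-diagonal: 98 + 74 + 94 + ? → (1,4) = 384 − 266 = 118.
Row 1 must total 384; the given cells sum to 262, so (1,2) = 122.
Row 2 needs 384; the known cells sum to 294, so (2,4) = 90.

90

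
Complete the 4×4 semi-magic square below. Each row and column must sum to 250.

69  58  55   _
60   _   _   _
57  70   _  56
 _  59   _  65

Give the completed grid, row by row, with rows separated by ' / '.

From row 1, 250 − (69 + 58 + 55) gives (1,4) = 68.
Row 3: 57 + 70 + 56 + ? = 250, so (3,3) = 67.
Using column 1: 69 + 60 + 57 + ? → (4,1) = 250 − 186 = 64.
Column 2 must total 250; the given cells sum to 187, so (2,2) = 63.
Column 4 needs 250; the known cells sum to 189, so (2,4) = 61.
Row 2 must total 250; the given cells sum to 184, so (2,3) = 66.
Row 4 needs 250; the known cells sum to 188, so (4,3) = 62.

69 58 55 68 / 60 63 66 61 / 57 70 67 56 / 64 59 62 65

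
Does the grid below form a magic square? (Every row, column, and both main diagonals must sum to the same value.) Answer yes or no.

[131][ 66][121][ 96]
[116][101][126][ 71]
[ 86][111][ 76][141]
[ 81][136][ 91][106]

Yes

Row 1: 131 + 66 + 121 + 96 = 414.
Row 2: 116 + 101 + 126 + 71 = 414.
Row 3: 86 + 111 + 76 + 141 = 414.
Row 4: 81 + 136 + 91 + 106 = 414.
Column 1: 131 + 116 + 86 + 81 = 414.
Column 2: 66 + 101 + 111 + 136 = 414.
Column 3: 121 + 126 + 76 + 91 = 414.
Column 4: 96 + 71 + 141 + 106 = 414.
Main diagonal: 131 + 101 + 76 + 106 = 414.
Anti-diagonal: 96 + 126 + 111 + 81 = 414.
All lines sum to 414.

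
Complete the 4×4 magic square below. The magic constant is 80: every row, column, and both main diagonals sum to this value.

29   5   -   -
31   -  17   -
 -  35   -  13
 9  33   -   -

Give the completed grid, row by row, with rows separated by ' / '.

29 5 27 19 / 31 7 17 25 / 11 35 21 13 / 9 33 15 23

Column 1 must total 80; the given cells sum to 69, so (3,1) = 11.
The remaining cell in column 2 is (2,2) = 80 − 73 = 7.
Anti-diagonal must total 80; the given cells sum to 61, so (1,4) = 19.
Row 1: 29 + 5 + 19 + ? = 80, so (1,3) = 27.
The remaining cell in row 2 is (2,4) = 80 − 55 = 25.
Using row 3: 11 + 35 + 13 + ? → (3,3) = 80 − 59 = 21.
Column 3 needs 80; the known cells sum to 65, so (4,3) = 15.
The remaining cell in column 4 is (4,4) = 80 − 57 = 23.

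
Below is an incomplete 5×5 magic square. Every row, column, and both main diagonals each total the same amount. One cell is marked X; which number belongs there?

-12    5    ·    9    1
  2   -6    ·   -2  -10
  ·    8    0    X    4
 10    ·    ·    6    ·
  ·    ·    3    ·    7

-13

Main diagonal is complete and sums to -5; that is the magic constant.
The remaining cell in row 1 is (1,3) = -5 − 3 = -8.
Row 2 must total -5; the given cells sum to -16, so (2,3) = 11.
Column 3 must total -5; the given cells sum to 6, so (4,3) = -11.
Column 5 needs -5; the known cells sum to 2, so (4,5) = -7.
From row 4, -5 − (10 + (-11) + 6 + (-7)) gives (4,2) = -3.
Using column 2: 5 + (-6) + 8 + (-3) + ? → (5,2) = -5 − 4 = -9.
The remaining cell in anti-diagonal is (5,1) = -5 − (-4) = -1.
Row 5 needs -5; the known cells sum to 0, so (5,4) = -5.
The remaining cell in column 1 is (3,1) = -5 − (-1) = -4.
Column 4 must total -5; the given cells sum to 8, so (3,4) = -13.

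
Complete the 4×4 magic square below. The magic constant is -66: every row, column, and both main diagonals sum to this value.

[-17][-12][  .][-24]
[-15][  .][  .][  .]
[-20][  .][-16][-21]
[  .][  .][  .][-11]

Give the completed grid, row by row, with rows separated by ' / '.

-17 -12 -13 -24 / -15 -22 -19 -10 / -20 -9 -16 -21 / -14 -23 -18 -11

Using row 1: -17 + (-12) + (-24) + ? → (1,3) = -66 − (-53) = -13.
Row 3 must total -66; the given cells sum to -57, so (3,2) = -9.
Column 1 needs -66; the known cells sum to -52, so (4,1) = -14.
The remaining cell in column 4 is (2,4) = -66 − (-56) = -10.
Main diagonal must total -66; the given cells sum to -44, so (2,2) = -22.
Anti-diagonal: -24 + (-9) + (-14) + ? = -66, so (2,3) = -19.
Column 2 must total -66; the given cells sum to -43, so (4,2) = -23.
Column 3 must total -66; the given cells sum to -48, so (4,3) = -18.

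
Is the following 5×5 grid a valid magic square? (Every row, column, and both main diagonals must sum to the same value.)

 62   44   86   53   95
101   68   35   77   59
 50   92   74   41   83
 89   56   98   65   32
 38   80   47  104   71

Row 1: 62 + 44 + 86 + 53 + 95 = 340.
Row 2: 101 + 68 + 35 + 77 + 59 = 340.
Row 3: 50 + 92 + 74 + 41 + 83 = 340.
Row 4: 89 + 56 + 98 + 65 + 32 = 340.
Row 5: 38 + 80 + 47 + 104 + 71 = 340.
Column 1: 62 + 101 + 50 + 89 + 38 = 340.
Column 2: 44 + 68 + 92 + 56 + 80 = 340.
Column 3: 86 + 35 + 74 + 98 + 47 = 340.
Column 4: 53 + 77 + 41 + 65 + 104 = 340.
Column 5: 95 + 59 + 83 + 32 + 71 = 340.
Main diagonal: 62 + 68 + 74 + 65 + 71 = 340.
Anti-diagonal: 95 + 77 + 74 + 56 + 38 = 340.
All lines sum to 340.

Yes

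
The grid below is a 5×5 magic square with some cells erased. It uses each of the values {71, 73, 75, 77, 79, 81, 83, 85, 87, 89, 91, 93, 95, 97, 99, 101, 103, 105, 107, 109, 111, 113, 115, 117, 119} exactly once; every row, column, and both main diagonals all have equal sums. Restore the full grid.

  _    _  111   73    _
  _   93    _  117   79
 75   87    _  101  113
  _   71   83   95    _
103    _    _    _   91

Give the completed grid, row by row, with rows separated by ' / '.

97 109 111 73 85 / 81 93 105 117 79 / 75 87 99 101 113 / 119 71 83 95 107 / 103 115 77 89 91

The 25 entries sum to 2375, so each line sums to 2375/5 = 475.
Using row 3: 75 + 87 + 101 + 113 + ? → (3,3) = 475 − 376 = 99.
From column 4, 475 − (73 + 117 + 101 + 95) gives (5,4) = 89.
From main diagonal, 475 − (93 + 99 + 95 + 91) gives (1,1) = 97.
From anti-diagonal, 475 − (117 + 99 + 71 + 103) gives (1,5) = 85.
Row 1 needs 475; the known cells sum to 366, so (1,2) = 109.
Using column 2: 109 + 93 + 87 + 71 + ? → (5,2) = 475 − 360 = 115.
Using column 5: 85 + 79 + 113 + 91 + ? → (4,5) = 475 − 368 = 107.
The remaining cell in row 4 is (4,1) = 475 − 356 = 119.
The remaining cell in row 5 is (5,3) = 475 − 398 = 77.
The remaining cell in column 1 is (2,1) = 475 − 394 = 81.
The remaining cell in column 3 is (2,3) = 475 − 370 = 105.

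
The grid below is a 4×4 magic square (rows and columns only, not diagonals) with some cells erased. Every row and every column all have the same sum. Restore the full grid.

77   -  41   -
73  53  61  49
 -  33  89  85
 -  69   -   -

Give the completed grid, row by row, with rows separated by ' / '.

Row 2 is already complete: 73 + 53 + 61 + 49 = 236, so that is the magic constant.
Row 3: 33 + 89 + 85 + ? = 236, so (3,1) = 29.
Column 1: 77 + 73 + 29 + ? = 236, so (4,1) = 57.
The remaining cell in column 2 is (1,2) = 236 − 155 = 81.
Column 3 needs 236; the known cells sum to 191, so (4,3) = 45.
Using row 1: 77 + 81 + 41 + ? → (1,4) = 236 − 199 = 37.
Row 4 must total 236; the given cells sum to 171, so (4,4) = 65.

77 81 41 37 / 73 53 61 49 / 29 33 89 85 / 57 69 45 65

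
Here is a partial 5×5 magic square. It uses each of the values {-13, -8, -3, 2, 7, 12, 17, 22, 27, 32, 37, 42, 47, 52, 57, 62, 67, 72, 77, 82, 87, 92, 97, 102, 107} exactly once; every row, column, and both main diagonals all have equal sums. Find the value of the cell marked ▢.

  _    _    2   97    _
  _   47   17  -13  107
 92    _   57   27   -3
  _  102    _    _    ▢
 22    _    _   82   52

12

The 25 entries sum to 1175, so each line sums to 1175/5 = 235.
From row 2, 235 − (47 + 17 + (-13) + 107) gives (2,1) = 77.
From row 3, 235 − (92 + 57 + 27 + (-3)) gives (3,2) = 62.
Column 4: 97 + (-13) + 27 + 82 + ? = 235, so (4,4) = 42.
Main diagonal needs 235; the known cells sum to 198, so (1,1) = 37.
Anti-diagonal: -13 + 57 + 102 + 22 + ? = 235, so (1,5) = 67.
Row 1 needs 235; the known cells sum to 203, so (1,2) = 32.
Column 1: 37 + 77 + 92 + 22 + ? = 235, so (4,1) = 7.
Column 2 must total 235; the given cells sum to 243, so (5,2) = -8.
Using column 5: 67 + 107 + (-3) + 52 + ? → (4,5) = 235 − 223 = 12.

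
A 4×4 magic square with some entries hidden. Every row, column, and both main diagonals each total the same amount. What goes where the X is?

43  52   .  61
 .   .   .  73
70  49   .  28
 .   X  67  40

Column 4 is complete and sums to 202; that is the magic constant.
Row 1 must total 202; the given cells sum to 156, so (1,3) = 46.
Row 3 needs 202; the known cells sum to 147, so (3,3) = 55.
Column 3 must total 202; the given cells sum to 168, so (2,3) = 34.
Main diagonal must total 202; the given cells sum to 138, so (2,2) = 64.
Using anti-diagonal: 61 + 34 + 49 + ? → (4,1) = 202 − 144 = 58.
Using row 2: 64 + 34 + 73 + ? → (2,1) = 202 − 171 = 31.
Using row 4: 58 + 67 + 40 + ? → (4,2) = 202 − 165 = 37.

37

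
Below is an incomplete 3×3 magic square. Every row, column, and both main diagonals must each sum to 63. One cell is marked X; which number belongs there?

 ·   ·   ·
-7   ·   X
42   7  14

49

The remaining cell in column 1 is (1,1) = 63 − 35 = 28.
Main diagonal must total 63; the given cells sum to 42, so (2,2) = 21.
From anti-diagonal, 63 − (21 + 42) gives (1,3) = 0.
Row 1 needs 63; the known cells sum to 28, so (1,2) = 35.
Row 2 needs 63; the known cells sum to 14, so (2,3) = 49.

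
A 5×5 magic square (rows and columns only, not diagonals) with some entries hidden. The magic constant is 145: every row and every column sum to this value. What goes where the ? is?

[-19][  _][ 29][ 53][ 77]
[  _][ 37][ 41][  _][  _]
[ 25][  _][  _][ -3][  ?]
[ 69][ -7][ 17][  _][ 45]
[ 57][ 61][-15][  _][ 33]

1

Row 1 needs 145; the known cells sum to 140, so (1,2) = 5.
Row 4 must total 145; the given cells sum to 124, so (4,4) = 21.
The remaining cell in row 5 is (5,4) = 145 − 136 = 9.
Column 1 must total 145; the given cells sum to 132, so (2,1) = 13.
Using column 2: 5 + 37 + (-7) + 61 + ? → (3,2) = 145 − 96 = 49.
Column 3 needs 145; the known cells sum to 72, so (3,3) = 73.
Using column 4: 53 + (-3) + 21 + 9 + ? → (2,4) = 145 − 80 = 65.
Row 2 must total 145; the given cells sum to 156, so (2,5) = -11.
The remaining cell in row 3 is (3,5) = 145 − 144 = 1.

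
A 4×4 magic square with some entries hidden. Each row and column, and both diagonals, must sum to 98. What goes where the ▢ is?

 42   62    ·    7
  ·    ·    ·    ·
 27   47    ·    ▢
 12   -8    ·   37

The remaining cell in row 1 is (1,3) = 98 − 111 = -13.
Row 4 must total 98; the given cells sum to 41, so (4,3) = 57.
Column 1 needs 98; the known cells sum to 81, so (2,1) = 17.
From column 2, 98 − (62 + 47 + (-8)) gives (2,2) = -3.
From main diagonal, 98 − (42 + (-3) + 37) gives (3,3) = 22.
The remaining cell in anti-diagonal is (2,3) = 98 − 66 = 32.
The remaining cell in row 2 is (2,4) = 98 − 46 = 52.
Row 3 needs 98; the known cells sum to 96, so (3,4) = 2.

2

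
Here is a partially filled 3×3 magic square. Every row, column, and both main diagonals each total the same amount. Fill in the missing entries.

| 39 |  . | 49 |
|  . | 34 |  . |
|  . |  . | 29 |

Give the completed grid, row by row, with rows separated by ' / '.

39 14 49 / 44 34 24 / 19 54 29

Main diagonal is already complete: 39 + 34 + 29 = 102, so that is the magic constant.
Row 1 needs 102; the known cells sum to 88, so (1,2) = 14.
From column 2, 102 − (14 + 34) gives (3,2) = 54.
From column 3, 102 − (49 + 29) gives (2,3) = 24.
Using anti-diagonal: 49 + 34 + ? → (3,1) = 102 − 83 = 19.
Using row 2: 34 + 24 + ? → (2,1) = 102 − 58 = 44.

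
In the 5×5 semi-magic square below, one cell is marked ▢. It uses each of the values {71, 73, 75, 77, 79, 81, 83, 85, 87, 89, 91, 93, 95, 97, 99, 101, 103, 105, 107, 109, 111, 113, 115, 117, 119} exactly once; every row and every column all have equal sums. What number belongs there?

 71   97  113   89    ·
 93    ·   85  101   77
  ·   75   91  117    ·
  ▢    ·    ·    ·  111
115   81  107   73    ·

87

The 25 entries sum to 2375, so each line sums to 2375/5 = 475.
Row 1 must total 475; the given cells sum to 370, so (1,5) = 105.
The remaining cell in row 2 is (2,2) = 475 − 356 = 119.
Row 5 must total 475; the given cells sum to 376, so (5,5) = 99.
Column 2 needs 475; the known cells sum to 372, so (4,2) = 103.
The remaining cell in column 3 is (4,3) = 475 − 396 = 79.
Using column 4: 89 + 101 + 117 + 73 + ? → (4,4) = 475 − 380 = 95.
From column 5, 475 − (105 + 77 + 111 + 99) gives (3,5) = 83.
Row 3 must total 475; the given cells sum to 366, so (3,1) = 109.
Row 4 needs 475; the known cells sum to 388, so (4,1) = 87.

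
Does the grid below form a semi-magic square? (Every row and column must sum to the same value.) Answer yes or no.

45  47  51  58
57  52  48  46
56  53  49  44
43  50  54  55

Row 1: 45 + 47 + 51 + 58 = 201.
Row 2: 57 + 52 + 48 + 46 = 203.
Row 3: 56 + 53 + 49 + 44 = 202.
Row 4: 43 + 50 + 54 + 55 = 202.
Column 1: 45 + 57 + 56 + 43 = 201.
Column 2: 47 + 52 + 53 + 50 = 202.
Column 3: 51 + 48 + 49 + 54 = 202.
Column 4: 58 + 46 + 44 + 55 = 203.

No — row 3 sums to 202 but row 2 sums to 203.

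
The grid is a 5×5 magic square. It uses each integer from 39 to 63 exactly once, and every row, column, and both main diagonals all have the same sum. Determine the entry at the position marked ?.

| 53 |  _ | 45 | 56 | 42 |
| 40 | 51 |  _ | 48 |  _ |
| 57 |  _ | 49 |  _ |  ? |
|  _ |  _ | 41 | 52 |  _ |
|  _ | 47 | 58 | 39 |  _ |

The entries are 39 through 63, which sum to 1275, so each line sums to 1275/5 = 255.
From row 1, 255 − (53 + 45 + 56 + 42) gives (1,2) = 59.
Column 3 needs 255; the known cells sum to 193, so (2,3) = 62.
Using column 4: 56 + 48 + 52 + 39 + ? → (3,4) = 255 − 195 = 60.
Main diagonal: 53 + 51 + 49 + 52 + ? = 255, so (5,5) = 50.
From row 2, 255 − (40 + 51 + 62 + 48) gives (2,5) = 54.
Row 5 needs 255; the known cells sum to 194, so (5,1) = 61.
From column 1, 255 − (53 + 40 + 57 + 61) gives (4,1) = 44.
Anti-diagonal needs 255; the known cells sum to 200, so (4,2) = 55.
Row 4 needs 255; the known cells sum to 192, so (4,5) = 63.
From column 2, 255 − (59 + 51 + 55 + 47) gives (3,2) = 43.
Column 5: 42 + 54 + 63 + 50 + ? = 255, so (3,5) = 46.

46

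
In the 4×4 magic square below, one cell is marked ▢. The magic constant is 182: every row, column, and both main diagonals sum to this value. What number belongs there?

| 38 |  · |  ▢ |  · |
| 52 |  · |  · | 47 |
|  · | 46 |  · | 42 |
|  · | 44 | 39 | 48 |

Using row 4: 44 + 39 + 48 + ? → (4,1) = 182 − 131 = 51.
Column 1 must total 182; the given cells sum to 141, so (3,1) = 41.
Column 4 must total 182; the given cells sum to 137, so (1,4) = 45.
The remaining cell in anti-diagonal is (2,3) = 182 − 142 = 40.
Using row 2: 52 + 40 + 47 + ? → (2,2) = 182 − 139 = 43.
Row 3 needs 182; the known cells sum to 129, so (3,3) = 53.
From column 2, 182 − (43 + 46 + 44) gives (1,2) = 49.
From column 3, 182 − (40 + 53 + 39) gives (1,3) = 50.

50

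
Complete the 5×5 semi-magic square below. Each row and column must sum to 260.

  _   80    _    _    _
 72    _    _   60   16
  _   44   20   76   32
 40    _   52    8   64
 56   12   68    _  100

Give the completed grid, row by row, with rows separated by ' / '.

Row 3 must total 260; the given cells sum to 172, so (3,1) = 88.
The remaining cell in row 4 is (4,2) = 260 − 164 = 96.
Row 5 needs 260; the known cells sum to 236, so (5,4) = 24.
From column 1, 260 − (72 + 88 + 40 + 56) gives (1,1) = 4.
Column 2 needs 260; the known cells sum to 232, so (2,2) = 28.
From column 4, 260 − (60 + 76 + 8 + 24) gives (1,4) = 92.
Using column 5: 16 + 32 + 64 + 100 + ? → (1,5) = 260 − 212 = 48.
The remaining cell in row 1 is (1,3) = 260 − 224 = 36.
Row 2 must total 260; the given cells sum to 176, so (2,3) = 84.

4 80 36 92 48 / 72 28 84 60 16 / 88 44 20 76 32 / 40 96 52 8 64 / 56 12 68 24 100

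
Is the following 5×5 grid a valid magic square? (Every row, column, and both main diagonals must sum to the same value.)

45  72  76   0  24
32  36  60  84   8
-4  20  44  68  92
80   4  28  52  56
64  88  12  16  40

Row 1: 45 + 72 + 76 + 0 + 24 = 217.
Row 2: 32 + 36 + 60 + 84 + 8 = 220.
Row 3: -4 + 20 + 44 + 68 + 92 = 220.
Row 4: 80 + 4 + 28 + 52 + 56 = 220.
Row 5: 64 + 88 + 12 + 16 + 40 = 220.
Column 1: 45 + 32 + (-4) + 80 + 64 = 217.
Column 2: 72 + 36 + 20 + 4 + 88 = 220.
Column 3: 76 + 60 + 44 + 28 + 12 = 220.
Column 4: 0 + 84 + 68 + 52 + 16 = 220.
Column 5: 24 + 8 + 92 + 56 + 40 = 220.
Main diagonal: 45 + 36 + 44 + 52 + 40 = 217.
Anti-diagonal: 24 + 84 + 44 + 4 + 64 = 220.

No — anti-diagonal sums to 220 but row 1 sums to 217.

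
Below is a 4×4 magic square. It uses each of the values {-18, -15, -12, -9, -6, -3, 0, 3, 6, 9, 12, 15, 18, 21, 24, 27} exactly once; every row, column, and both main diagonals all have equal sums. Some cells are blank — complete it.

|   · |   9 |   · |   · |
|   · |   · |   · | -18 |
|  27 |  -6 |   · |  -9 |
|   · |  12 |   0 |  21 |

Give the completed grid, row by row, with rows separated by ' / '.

-12 9 -3 24 / 18 3 15 -18 / 27 -6 6 -9 / -15 12 0 21

The 16 entries sum to 72, so each line sums to 72/4 = 18.
From row 3, 18 − (27 + (-6) + (-9)) gives (3,3) = 6.
Row 4: 12 + 0 + 21 + ? = 18, so (4,1) = -15.
The remaining cell in column 2 is (2,2) = 18 − 15 = 3.
Column 4: -18 + (-9) + 21 + ? = 18, so (1,4) = 24.
Main diagonal must total 18; the given cells sum to 30, so (1,1) = -12.
Anti-diagonal must total 18; the given cells sum to 3, so (2,3) = 15.
From row 1, 18 − (-12 + 9 + 24) gives (1,3) = -3.
Using row 2: 3 + 15 + (-18) + ? → (2,1) = 18 − 0 = 18.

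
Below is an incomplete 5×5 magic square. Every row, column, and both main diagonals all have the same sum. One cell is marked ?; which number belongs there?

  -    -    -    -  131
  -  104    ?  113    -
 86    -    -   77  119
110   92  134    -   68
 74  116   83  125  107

Row 5 is complete and sums to 505; that is the magic constant.
Row 4: 110 + 92 + 134 + 68 + ? = 505, so (4,4) = 101.
The remaining cell in column 4 is (1,4) = 505 − 416 = 89.
Column 5: 131 + 119 + 68 + 107 + ? = 505, so (2,5) = 80.
The remaining cell in anti-diagonal is (3,3) = 505 − 410 = 95.
Using row 3: 86 + 95 + 77 + 119 + ? → (3,2) = 505 − 377 = 128.
Column 2: 104 + 128 + 92 + 116 + ? = 505, so (1,2) = 65.
Main diagonal must total 505; the given cells sum to 407, so (1,1) = 98.
Using row 1: 98 + 65 + 89 + 131 + ? → (1,3) = 505 − 383 = 122.
Column 1: 98 + 86 + 110 + 74 + ? = 505, so (2,1) = 137.
The remaining cell in column 3 is (2,3) = 505 − 434 = 71.

71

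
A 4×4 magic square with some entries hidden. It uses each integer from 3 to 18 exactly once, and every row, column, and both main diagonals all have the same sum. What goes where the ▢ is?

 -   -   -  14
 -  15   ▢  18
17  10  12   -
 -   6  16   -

5

The entries are 3 through 18, which sum to 168, so each line sums to 168/4 = 42.
Row 3 must total 42; the given cells sum to 39, so (3,4) = 3.
From column 2, 42 − (15 + 10 + 6) gives (1,2) = 11.
Column 4 needs 42; the known cells sum to 35, so (4,4) = 7.
Main diagonal: 15 + 12 + 7 + ? = 42, so (1,1) = 8.
Using row 1: 8 + 11 + 14 + ? → (1,3) = 42 − 33 = 9.
Using row 4: 6 + 16 + 7 + ? → (4,1) = 42 − 29 = 13.
The remaining cell in column 1 is (2,1) = 42 − 38 = 4.
Using column 3: 9 + 12 + 16 + ? → (2,3) = 42 − 37 = 5.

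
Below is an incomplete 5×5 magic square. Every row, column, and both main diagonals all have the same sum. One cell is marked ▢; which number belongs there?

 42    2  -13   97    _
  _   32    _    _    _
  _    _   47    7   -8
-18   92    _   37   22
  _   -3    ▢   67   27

Main diagonal is complete and sums to 185; that is the magic constant.
Row 1 needs 185; the known cells sum to 128, so (1,5) = 57.
The remaining cell in row 4 is (4,3) = 185 − 133 = 52.
Column 2 must total 185; the given cells sum to 123, so (3,2) = 62.
From column 4, 185 − (97 + 7 + 37 + 67) gives (2,4) = -23.
Column 5: 57 + (-8) + 22 + 27 + ? = 185, so (2,5) = 87.
Anti-diagonal needs 185; the known cells sum to 173, so (5,1) = 12.
Row 3: 62 + 47 + 7 + (-8) + ? = 185, so (3,1) = 77.
Row 5 needs 185; the known cells sum to 103, so (5,3) = 82.

82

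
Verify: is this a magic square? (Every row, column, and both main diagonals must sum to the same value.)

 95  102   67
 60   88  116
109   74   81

Row 1: 95 + 102 + 67 = 264.
Row 2: 60 + 88 + 116 = 264.
Row 3: 109 + 74 + 81 = 264.
Column 1: 95 + 60 + 109 = 264.
Column 2: 102 + 88 + 74 = 264.
Column 3: 67 + 116 + 81 = 264.
Main diagonal: 95 + 88 + 81 = 264.
Anti-diagonal: 67 + 88 + 109 = 264.
All lines sum to 264.

Yes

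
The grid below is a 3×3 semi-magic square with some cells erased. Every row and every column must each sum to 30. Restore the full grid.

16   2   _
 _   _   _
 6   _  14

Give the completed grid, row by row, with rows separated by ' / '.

16 2 12 / 8 18 4 / 6 10 14

From row 1, 30 − (16 + 2) gives (1,3) = 12.
Row 3 needs 30; the known cells sum to 20, so (3,2) = 10.
Column 1: 16 + 6 + ? = 30, so (2,1) = 8.
Column 2 must total 30; the given cells sum to 12, so (2,2) = 18.
The remaining cell in column 3 is (2,3) = 30 − 26 = 4.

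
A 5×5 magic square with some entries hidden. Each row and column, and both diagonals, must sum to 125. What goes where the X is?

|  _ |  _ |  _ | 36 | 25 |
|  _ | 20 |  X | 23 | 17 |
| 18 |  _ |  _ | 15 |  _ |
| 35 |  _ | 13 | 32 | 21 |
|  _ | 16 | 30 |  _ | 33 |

34

From row 4, 125 − (35 + 13 + 32 + 21) gives (4,2) = 24.
Column 4 must total 125; the given cells sum to 106, so (5,4) = 19.
Column 5 needs 125; the known cells sum to 96, so (3,5) = 29.
Row 5 needs 125; the known cells sum to 98, so (5,1) = 27.
Anti-diagonal must total 125; the given cells sum to 99, so (3,3) = 26.
The remaining cell in row 3 is (3,2) = 125 − 88 = 37.
Column 2 must total 125; the given cells sum to 97, so (1,2) = 28.
Using main diagonal: 20 + 26 + 32 + 33 + ? → (1,1) = 125 − 111 = 14.
Row 1: 14 + 28 + 36 + 25 + ? = 125, so (1,3) = 22.
Column 1 must total 125; the given cells sum to 94, so (2,1) = 31.
Column 3 must total 125; the given cells sum to 91, so (2,3) = 34.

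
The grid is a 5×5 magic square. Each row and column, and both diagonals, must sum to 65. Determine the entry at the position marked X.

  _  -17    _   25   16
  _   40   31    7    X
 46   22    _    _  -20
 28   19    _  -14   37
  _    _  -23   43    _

-2

Using row 4: 28 + 19 + (-14) + 37 + ? → (4,3) = 65 − 70 = -5.
The remaining cell in column 2 is (5,2) = 65 − 64 = 1.
From column 4, 65 − (25 + 7 + (-14) + 43) gives (3,4) = 4.
From row 3, 65 − (46 + 22 + 4 + (-20)) gives (3,3) = 13.
Using column 3: 31 + 13 + (-5) + (-23) + ? → (1,3) = 65 − 16 = 49.
Anti-diagonal needs 65; the known cells sum to 55, so (5,1) = 10.
From row 1, 65 − (-17 + 49 + 25 + 16) gives (1,1) = -8.
From row 5, 65 − (10 + 1 + (-23) + 43) gives (5,5) = 34.
Using column 1: -8 + 46 + 28 + 10 + ? → (2,1) = 65 − 76 = -11.
Column 5 needs 65; the known cells sum to 67, so (2,5) = -2.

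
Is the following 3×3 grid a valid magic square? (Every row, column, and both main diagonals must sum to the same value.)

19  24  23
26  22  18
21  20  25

Row 1: 19 + 24 + 23 = 66.
Row 2: 26 + 22 + 18 = 66.
Row 3: 21 + 20 + 25 = 66.
Column 1: 19 + 26 + 21 = 66.
Column 2: 24 + 22 + 20 = 66.
Column 3: 23 + 18 + 25 = 66.
Main diagonal: 19 + 22 + 25 = 66.
Anti-diagonal: 23 + 22 + 21 = 66.
All lines sum to 66.

Yes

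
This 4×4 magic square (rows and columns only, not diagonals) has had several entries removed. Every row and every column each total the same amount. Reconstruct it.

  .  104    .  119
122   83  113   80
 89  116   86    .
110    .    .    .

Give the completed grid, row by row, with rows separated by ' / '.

Row 2 is already complete: 122 + 83 + 113 + 80 = 398, so that is the magic constant.
Row 3 must total 398; the given cells sum to 291, so (3,4) = 107.
Using column 1: 122 + 89 + 110 + ? → (1,1) = 398 − 321 = 77.
From column 2, 398 − (104 + 83 + 116) gives (4,2) = 95.
Column 4 needs 398; the known cells sum to 306, so (4,4) = 92.
Row 1 needs 398; the known cells sum to 300, so (1,3) = 98.
Using row 4: 110 + 95 + 92 + ? → (4,3) = 398 − 297 = 101.

77 104 98 119 / 122 83 113 80 / 89 116 86 107 / 110 95 101 92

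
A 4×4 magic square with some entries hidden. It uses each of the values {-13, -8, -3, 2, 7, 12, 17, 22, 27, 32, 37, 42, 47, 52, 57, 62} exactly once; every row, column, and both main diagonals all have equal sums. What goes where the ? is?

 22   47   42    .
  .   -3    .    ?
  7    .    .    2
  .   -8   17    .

57

The 16 entries sum to 392, so each line sums to 392/4 = 98.
From row 1, 98 − (22 + 47 + 42) gives (1,4) = -13.
From column 2, 98 − (47 + (-3) + (-8)) gives (3,2) = 62.
Row 3: 7 + 62 + 2 + ? = 98, so (3,3) = 27.
The remaining cell in column 3 is (2,3) = 98 − 86 = 12.
Main diagonal must total 98; the given cells sum to 46, so (4,4) = 52.
Anti-diagonal must total 98; the given cells sum to 61, so (4,1) = 37.
Column 1 needs 98; the known cells sum to 66, so (2,1) = 32.
The remaining cell in column 4 is (2,4) = 98 − 41 = 57.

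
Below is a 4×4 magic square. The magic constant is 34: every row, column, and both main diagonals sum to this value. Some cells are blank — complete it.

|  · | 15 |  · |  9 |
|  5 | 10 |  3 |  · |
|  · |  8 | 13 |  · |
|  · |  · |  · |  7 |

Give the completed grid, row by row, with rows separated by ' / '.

Row 2 needs 34; the known cells sum to 18, so (2,4) = 16.
Column 2 needs 34; the known cells sum to 33, so (4,2) = 1.
Using column 4: 9 + 16 + 7 + ? → (3,4) = 34 − 32 = 2.
Using main diagonal: 10 + 13 + 7 + ? → (1,1) = 34 − 30 = 4.
The remaining cell in anti-diagonal is (4,1) = 34 − 20 = 14.
Row 1: 4 + 15 + 9 + ? = 34, so (1,3) = 6.
The remaining cell in row 3 is (3,1) = 34 − 23 = 11.
Row 4: 14 + 1 + 7 + ? = 34, so (4,3) = 12.

4 15 6 9 / 5 10 3 16 / 11 8 13 2 / 14 1 12 7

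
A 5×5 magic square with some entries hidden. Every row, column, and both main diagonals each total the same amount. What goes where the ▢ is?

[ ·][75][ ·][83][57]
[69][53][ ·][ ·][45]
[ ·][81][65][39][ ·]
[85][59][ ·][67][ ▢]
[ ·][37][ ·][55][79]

51

Column 2 is complete and sums to 305; that is the magic constant.
Column 4: 83 + 39 + 67 + 55 + ? = 305, so (2,4) = 61.
Using main diagonal: 53 + 65 + 67 + 79 + ? → (1,1) = 305 − 264 = 41.
Anti-diagonal must total 305; the given cells sum to 242, so (5,1) = 63.
Using row 1: 41 + 75 + 83 + 57 + ? → (1,3) = 305 − 256 = 49.
Row 2: 69 + 53 + 61 + 45 + ? = 305, so (2,3) = 77.
Row 5: 63 + 37 + 55 + 79 + ? = 305, so (5,3) = 71.
The remaining cell in column 1 is (3,1) = 305 − 258 = 47.
Column 3: 49 + 77 + 65 + 71 + ? = 305, so (4,3) = 43.
Using row 3: 47 + 81 + 65 + 39 + ? → (3,5) = 305 − 232 = 73.
From row 4, 305 − (85 + 59 + 43 + 67) gives (4,5) = 51.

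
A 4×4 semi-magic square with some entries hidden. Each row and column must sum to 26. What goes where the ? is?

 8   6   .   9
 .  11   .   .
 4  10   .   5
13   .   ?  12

Using row 1: 8 + 6 + 9 + ? → (1,3) = 26 − 23 = 3.
From row 3, 26 − (4 + 10 + 5) gives (3,3) = 7.
The remaining cell in column 1 is (2,1) = 26 − 25 = 1.
The remaining cell in column 2 is (4,2) = 26 − 27 = -1.
Column 4 needs 26; the known cells sum to 26, so (2,4) = 0.
Using row 2: 1 + 11 + 0 + ? → (2,3) = 26 − 12 = 14.
Row 4 needs 26; the known cells sum to 24, so (4,3) = 2.

2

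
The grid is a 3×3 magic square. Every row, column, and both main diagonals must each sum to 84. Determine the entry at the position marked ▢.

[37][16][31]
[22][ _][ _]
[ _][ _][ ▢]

19

From column 1, 84 − (37 + 22) gives (3,1) = 25.
Anti-diagonal must total 84; the given cells sum to 56, so (2,2) = 28.
From row 2, 84 − (22 + 28) gives (2,3) = 34.
Column 2 must total 84; the given cells sum to 44, so (3,2) = 40.
Column 3 needs 84; the known cells sum to 65, so (3,3) = 19.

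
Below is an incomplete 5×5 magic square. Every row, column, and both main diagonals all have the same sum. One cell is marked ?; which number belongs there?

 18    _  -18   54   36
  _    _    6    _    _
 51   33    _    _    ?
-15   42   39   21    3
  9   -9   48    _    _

-6

Row 4 is complete and sums to 90; that is the magic constant.
Row 1: 18 + (-18) + 54 + 36 + ? = 90, so (1,2) = 0.
The remaining cell in column 1 is (2,1) = 90 − 63 = 27.
From column 2, 90 − (0 + 33 + 42 + (-9)) gives (2,2) = 24.
Using column 3: -18 + 6 + 39 + 48 + ? → (3,3) = 90 − 75 = 15.
Main diagonal: 18 + 24 + 15 + 21 + ? = 90, so (5,5) = 12.
From anti-diagonal, 90 − (36 + 15 + 42 + 9) gives (2,4) = -12.
Row 2: 27 + 24 + 6 + (-12) + ? = 90, so (2,5) = 45.
The remaining cell in row 5 is (5,4) = 90 − 60 = 30.
The remaining cell in column 4 is (3,4) = 90 − 93 = -3.
Column 5 must total 90; the given cells sum to 96, so (3,5) = -6.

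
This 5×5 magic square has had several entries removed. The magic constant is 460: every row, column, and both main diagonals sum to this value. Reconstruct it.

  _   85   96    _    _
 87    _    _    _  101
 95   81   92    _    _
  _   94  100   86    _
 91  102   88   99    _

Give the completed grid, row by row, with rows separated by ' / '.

The remaining cell in row 5 is (5,5) = 460 − 380 = 80.
Using column 2: 85 + 81 + 94 + 102 + ? → (2,2) = 460 − 362 = 98.
Column 3 must total 460; the given cells sum to 376, so (2,3) = 84.
Main diagonal must total 460; the given cells sum to 356, so (1,1) = 104.
Using row 2: 87 + 98 + 84 + 101 + ? → (2,4) = 460 − 370 = 90.
Using column 1: 104 + 87 + 95 + 91 + ? → (4,1) = 460 − 377 = 83.
Anti-diagonal needs 460; the known cells sum to 367, so (1,5) = 93.
Row 1: 104 + 85 + 96 + 93 + ? = 460, so (1,4) = 82.
The remaining cell in row 4 is (4,5) = 460 − 363 = 97.
Column 4 must total 460; the given cells sum to 357, so (3,4) = 103.
Using column 5: 93 + 101 + 97 + 80 + ? → (3,5) = 460 − 371 = 89.

104 85 96 82 93 / 87 98 84 90 101 / 95 81 92 103 89 / 83 94 100 86 97 / 91 102 88 99 80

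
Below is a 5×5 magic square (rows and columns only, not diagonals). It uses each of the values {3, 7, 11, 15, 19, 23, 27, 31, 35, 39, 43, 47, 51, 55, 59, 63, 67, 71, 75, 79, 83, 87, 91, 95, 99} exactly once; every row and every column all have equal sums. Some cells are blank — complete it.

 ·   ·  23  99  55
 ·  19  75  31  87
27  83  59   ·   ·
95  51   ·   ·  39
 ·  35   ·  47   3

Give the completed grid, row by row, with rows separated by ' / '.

11 67 23 99 55 / 43 19 75 31 87 / 27 83 59 15 71 / 95 51 7 63 39 / 79 35 91 47 3

The 25 entries sum to 1275, so each line sums to 1275/5 = 255.
Row 2 needs 255; the known cells sum to 212, so (2,1) = 43.
Using column 2: 19 + 83 + 51 + 35 + ? → (1,2) = 255 − 188 = 67.
Column 5 needs 255; the known cells sum to 184, so (3,5) = 71.
From row 1, 255 − (67 + 23 + 99 + 55) gives (1,1) = 11.
Row 3 needs 255; the known cells sum to 240, so (3,4) = 15.
Using column 1: 11 + 43 + 27 + 95 + ? → (5,1) = 255 − 176 = 79.
From column 4, 255 − (99 + 31 + 15 + 47) gives (4,4) = 63.
From row 4, 255 − (95 + 51 + 63 + 39) gives (4,3) = 7.
Row 5 must total 255; the given cells sum to 164, so (5,3) = 91.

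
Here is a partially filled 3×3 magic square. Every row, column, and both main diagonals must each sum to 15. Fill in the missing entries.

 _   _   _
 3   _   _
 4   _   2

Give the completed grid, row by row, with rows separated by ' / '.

8 1 6 / 3 5 7 / 4 9 2

From row 3, 15 − (4 + 2) gives (3,2) = 9.
The remaining cell in column 1 is (1,1) = 15 − 7 = 8.
From main diagonal, 15 − (8 + 2) gives (2,2) = 5.
Using anti-diagonal: 5 + 4 + ? → (1,3) = 15 − 9 = 6.
Using row 1: 8 + 6 + ? → (1,2) = 15 − 14 = 1.
Row 2 must total 15; the given cells sum to 8, so (2,3) = 7.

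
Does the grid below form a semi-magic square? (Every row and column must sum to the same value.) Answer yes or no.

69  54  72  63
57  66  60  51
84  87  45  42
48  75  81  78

Row 1: 69 + 54 + 72 + 63 = 258.
Row 2: 57 + 66 + 60 + 51 = 234.
Row 3: 84 + 87 + 45 + 42 = 258.
Row 4: 48 + 75 + 81 + 78 = 282.
Column 1: 69 + 57 + 84 + 48 = 258.
Column 2: 54 + 66 + 87 + 75 = 282.
Column 3: 72 + 60 + 45 + 81 = 258.
Column 4: 63 + 51 + 42 + 78 = 234.

No — row 4 sums to 282 but column 1 sums to 258.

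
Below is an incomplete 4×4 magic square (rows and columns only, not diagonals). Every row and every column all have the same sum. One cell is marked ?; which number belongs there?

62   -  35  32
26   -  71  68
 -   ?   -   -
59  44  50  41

Row 4 is complete and sums to 194; that is the magic constant.
Row 1 must total 194; the given cells sum to 129, so (1,2) = 65.
Row 2 must total 194; the given cells sum to 165, so (2,2) = 29.
Column 1 needs 194; the known cells sum to 147, so (3,1) = 47.
Column 2 must total 194; the given cells sum to 138, so (3,2) = 56.

56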